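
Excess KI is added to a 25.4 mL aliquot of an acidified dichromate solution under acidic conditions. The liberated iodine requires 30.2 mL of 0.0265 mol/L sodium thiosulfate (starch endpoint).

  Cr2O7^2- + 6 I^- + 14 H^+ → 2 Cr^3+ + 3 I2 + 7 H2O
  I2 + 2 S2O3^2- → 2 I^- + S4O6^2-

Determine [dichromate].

n(S2O3^2-) = 0.0302 × 0.0265 = 8.00 × 10^-4 mol
n(I2) = n(S2O3^2-)/2 = 4.00 × 10^-4 mol
From the 1:3 ratio, n(Cr2O7^2-) in the aliquot = 1/3 × 4.00 × 10^-4 = 1.33 × 10^-4 mol
[Cr2O7^2-] = 1.33 × 10^-4 / 0.0254 = 0.00525 mol/L

0.00525 mol/L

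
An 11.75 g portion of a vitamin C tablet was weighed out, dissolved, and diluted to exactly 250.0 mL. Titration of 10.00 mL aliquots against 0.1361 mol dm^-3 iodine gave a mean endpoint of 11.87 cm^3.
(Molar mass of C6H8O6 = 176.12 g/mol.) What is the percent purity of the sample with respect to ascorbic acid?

60.54 %

C6H8O6 + I2 → C6H6O6 + 2 HI
n(I2) per titration = 0.01187 × 0.1361 = 1.616 × 10^-3 mol
n(C6H8O6) in each aliquot = 1.616 × 10^-3 mol (1:1 ratio)
n(C6H8O6) in the whole flask = 1.616 × 10^-3 × 250.0/10.00 = 0.04039 mol
mass of C6H8O6 = 0.04039 × 176.12 = 7.113 g
% C6H8O6 = 7.113 / 11.75 × 100 = 60.54 %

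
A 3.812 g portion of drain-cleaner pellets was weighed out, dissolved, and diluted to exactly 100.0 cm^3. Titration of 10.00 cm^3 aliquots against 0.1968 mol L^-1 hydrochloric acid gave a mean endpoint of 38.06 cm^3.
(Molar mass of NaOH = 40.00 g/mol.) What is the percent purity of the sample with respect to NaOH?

NaOH + HCl → NaCl + H2O
n(HCl) per titration = 0.03806 × 0.1968 = 7.490 × 10^-3 mol
n(NaOH) in each aliquot = 7.490 × 10^-3 mol (1:1 ratio)
n(NaOH) in the whole flask = 7.490 × 10^-3 × 100.0/10.00 = 0.07490 mol
mass of NaOH = 0.07490 × 40.00 = 2.996 g
% NaOH = 2.996 / 3.812 × 100 = 78.60 %

78.60 %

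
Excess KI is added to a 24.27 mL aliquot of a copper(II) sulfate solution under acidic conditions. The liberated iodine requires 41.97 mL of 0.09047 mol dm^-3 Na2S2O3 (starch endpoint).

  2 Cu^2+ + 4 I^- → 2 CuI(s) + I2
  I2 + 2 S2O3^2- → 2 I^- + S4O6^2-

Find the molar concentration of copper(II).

n(S2O3^2-) = 0.04197 × 0.09047 = 3.797 × 10^-3 mol
n(I2) = n(S2O3^2-)/2 = 1.899 × 10^-3 mol
From the 2:1 ratio, n(Cu2+) in the aliquot = 2/1 × 1.899 × 10^-3 = 3.797 × 10^-3 mol
[Cu2+] = 3.797 × 10^-3 / 0.02427 = 0.1564 mol/L

0.1564 mol/L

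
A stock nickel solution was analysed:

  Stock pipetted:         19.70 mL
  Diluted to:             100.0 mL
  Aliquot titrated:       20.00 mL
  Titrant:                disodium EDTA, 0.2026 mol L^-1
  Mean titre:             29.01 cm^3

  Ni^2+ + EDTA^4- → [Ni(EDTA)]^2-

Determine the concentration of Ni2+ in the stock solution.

n(EDTA) = 0.02901 × 0.2026 = 5.877 × 10^-3 mol
n(Ni2+) in the aliquot = 5.877 × 10^-3 mol (1:1 ratio)
[Ni2+]_dilute = 5.877 × 10^-3 / 0.02000 = 0.2939 mol/L
Dilution factor = 100.0 / 19.70 = 5.076
[Ni2+]_stock = 0.2939 × 5.076 = 1.492 mol/L

1.492 mol/L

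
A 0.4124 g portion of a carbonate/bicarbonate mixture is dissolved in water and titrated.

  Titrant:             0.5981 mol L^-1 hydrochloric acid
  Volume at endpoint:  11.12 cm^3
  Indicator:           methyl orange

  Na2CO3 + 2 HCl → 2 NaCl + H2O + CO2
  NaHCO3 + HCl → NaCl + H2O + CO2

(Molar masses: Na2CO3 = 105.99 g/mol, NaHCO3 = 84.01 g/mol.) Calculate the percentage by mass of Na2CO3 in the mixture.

60.63 %

n(HCl) = 0.01112 × 0.5981 = 6.651 × 10^-3 mol
Let x = n(Na2CO3), y = n(NaHCO3).
Titrant: 2x + 1y = 6.651 × 10^-3;  mass: 105.99x + 84.01y = 0.4124
Solving, x = 2.359 × 10^-3 mol, y = 1.933 × 10^-3 mol
mass of Na2CO3 = 2.359 × 10^-3 × 105.99 = 0.2500 g
% Na2CO3 = 0.2500 / 0.4124 × 100 = 60.63 %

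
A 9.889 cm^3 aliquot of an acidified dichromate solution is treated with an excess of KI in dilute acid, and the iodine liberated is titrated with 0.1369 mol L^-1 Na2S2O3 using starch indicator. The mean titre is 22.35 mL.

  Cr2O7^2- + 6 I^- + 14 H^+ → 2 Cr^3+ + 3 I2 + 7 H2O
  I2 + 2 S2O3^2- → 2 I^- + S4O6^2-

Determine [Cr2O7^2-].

0.05157 mol/L

n(S2O3^2-) = 0.02235 × 0.1369 = 3.060 × 10^-3 mol
n(I2) = n(S2O3^2-)/2 = 1.530 × 10^-3 mol
From the 1:3 ratio, n(Cr2O7^2-) in the aliquot = 1/3 × 1.530 × 10^-3 = 5.100 × 10^-4 mol
[Cr2O7^2-] = 5.100 × 10^-4 / 0.009889 = 0.05157 mol/L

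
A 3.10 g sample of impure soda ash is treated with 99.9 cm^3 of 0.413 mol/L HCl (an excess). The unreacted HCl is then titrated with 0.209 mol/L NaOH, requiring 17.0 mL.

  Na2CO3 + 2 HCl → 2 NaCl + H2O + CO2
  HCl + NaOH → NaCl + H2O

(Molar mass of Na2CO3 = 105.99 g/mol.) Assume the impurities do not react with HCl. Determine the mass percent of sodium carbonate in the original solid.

64.5 %

n(HCl) added = 0.0999 × 0.413 = 0.0413 mol
n(NaOH) used in back-titration = 0.0170 × 0.209 = 3.55 × 10^-3 mol
n(HCl) left over = 3.55 × 10^-3 mol (1:1 ratio)
n(HCl) consumed by analyte = 0.0413 − 3.55 × 10^-3 = 0.0377 mol
From the 1:2 ratio, n(Na2CO3) = 1/2 × 0.0377 = 0.0189 mol
mass of Na2CO3 = 0.0189 × 105.99 = 2.00 g
% Na2CO3 = 2.00 / 3.10 × 100 = 64.5 %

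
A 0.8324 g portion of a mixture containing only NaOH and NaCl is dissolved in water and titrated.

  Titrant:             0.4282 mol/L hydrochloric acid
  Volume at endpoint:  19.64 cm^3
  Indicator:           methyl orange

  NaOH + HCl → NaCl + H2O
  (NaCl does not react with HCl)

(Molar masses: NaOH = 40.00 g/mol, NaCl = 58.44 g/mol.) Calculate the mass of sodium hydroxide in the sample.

0.3364 g

n(HCl) = 0.01964 × 0.4282 = 8.410 × 10^-3 mol
Let x = n(NaOH), y = n(NaCl).
Titrant: 1x = 8.410 × 10^-3;  mass: 40.00x + 58.44y = 0.8324
Solving, x = 8.410 × 10^-3 mol, y = 8.487 × 10^-3 mol
mass of NaOH = 8.410 × 10^-3 × 40.00 = 0.3364 g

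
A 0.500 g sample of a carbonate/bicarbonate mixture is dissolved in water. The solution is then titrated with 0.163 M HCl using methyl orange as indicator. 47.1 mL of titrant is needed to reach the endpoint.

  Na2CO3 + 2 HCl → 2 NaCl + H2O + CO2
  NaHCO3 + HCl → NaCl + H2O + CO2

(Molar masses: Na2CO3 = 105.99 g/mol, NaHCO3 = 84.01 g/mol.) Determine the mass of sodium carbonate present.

0.248 g

n(HCl) = 0.0471 × 0.163 = 7.68 × 10^-3 mol
Let x = n(Na2CO3), y = n(NaHCO3).
Titrant: 2x + 1y = 7.68 × 10^-3;  mass: 105.99x + 84.01y = 0.500
Solving, x = 2.34 × 10^-3 mol, y = 3.00 × 10^-3 mol
mass of Na2CO3 = 2.34 × 10^-3 × 105.99 = 0.248 g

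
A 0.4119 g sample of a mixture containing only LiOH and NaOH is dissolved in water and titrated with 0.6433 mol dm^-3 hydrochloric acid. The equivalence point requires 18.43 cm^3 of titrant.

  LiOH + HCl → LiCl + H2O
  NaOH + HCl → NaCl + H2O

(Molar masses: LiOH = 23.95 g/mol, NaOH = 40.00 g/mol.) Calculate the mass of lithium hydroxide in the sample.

0.09303 g

n(HCl) = 0.01843 × 0.6433 = 0.01186 mol
Let x = n(LiOH), y = n(NaOH).
Titrant: 1x + 1y = 0.01186;  mass: 23.95x + 40.00y = 0.4119
Solving, x = 3.884 × 10^-3 mol, y = 7.972 × 10^-3 mol
mass of LiOH = 3.884 × 10^-3 × 23.95 = 0.09303 g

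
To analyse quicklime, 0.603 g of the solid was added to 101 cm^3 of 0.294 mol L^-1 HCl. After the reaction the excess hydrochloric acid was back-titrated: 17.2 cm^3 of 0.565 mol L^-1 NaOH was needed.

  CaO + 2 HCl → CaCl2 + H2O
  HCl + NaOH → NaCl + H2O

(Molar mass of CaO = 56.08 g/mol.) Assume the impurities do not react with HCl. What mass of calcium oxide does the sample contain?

n(HCl) added = 0.101 × 0.294 = 0.0297 mol
n(NaOH) used in back-titration = 0.0172 × 0.565 = 9.72 × 10^-3 mol
n(HCl) left over = 9.72 × 10^-3 mol (1:1 ratio)
n(HCl) consumed by analyte = 0.0297 − 9.72 × 10^-3 = 0.0200 mol
From the 1:2 ratio, n(CaO) = 1/2 × 0.0200 = 9.99 × 10^-3 mol
mass of CaO = 9.99 × 10^-3 × 56.08 = 0.560 g

0.560 g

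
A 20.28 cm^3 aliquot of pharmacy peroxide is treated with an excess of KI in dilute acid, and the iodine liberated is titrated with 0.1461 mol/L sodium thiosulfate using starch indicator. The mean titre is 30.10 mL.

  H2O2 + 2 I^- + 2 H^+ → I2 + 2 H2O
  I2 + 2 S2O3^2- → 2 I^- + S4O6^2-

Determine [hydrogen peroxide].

0.1084 mol/L

n(S2O3^2-) = 0.03010 × 0.1461 = 4.398 × 10^-3 mol
n(I2) = n(S2O3^2-)/2 = 2.199 × 10^-3 mol
n(H2O2) in the aliquot = 2.199 × 10^-3 mol (1:1 ratio)
[H2O2] = 2.199 × 10^-3 / 0.02028 = 0.1084 mol/L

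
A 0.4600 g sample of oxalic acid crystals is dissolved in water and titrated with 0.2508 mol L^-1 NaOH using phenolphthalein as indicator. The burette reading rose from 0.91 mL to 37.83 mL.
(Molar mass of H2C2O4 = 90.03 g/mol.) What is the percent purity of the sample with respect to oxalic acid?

90.61 %

H2C2O4 + 2 NaOH → Na2C2O4 + 2 H2O
n(NaOH) = 0.03692 L × 0.2508 mol/L = 9.260 × 10^-3 mol
From the 1:2 ratio, n(H2C2O4) = 1/2 × 9.260 × 10^-3 = 4.630 × 10^-3 mol
mass of H2C2O4 = 4.630 × 10^-3 × 90.03 g/mol = 0.4168 g
% H2C2O4 = 0.4168 / 0.4600 × 100 = 90.61 %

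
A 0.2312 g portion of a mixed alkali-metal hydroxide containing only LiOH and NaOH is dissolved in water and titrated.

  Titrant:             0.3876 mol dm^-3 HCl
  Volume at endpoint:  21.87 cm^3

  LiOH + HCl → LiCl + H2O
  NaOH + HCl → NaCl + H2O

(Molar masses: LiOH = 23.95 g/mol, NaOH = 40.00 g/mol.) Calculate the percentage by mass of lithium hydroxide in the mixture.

69.62 %

n(HCl) = 0.02187 × 0.3876 = 8.477 × 10^-3 mol
Let x = n(LiOH), y = n(NaOH).
Titrant: 1x + 1y = 8.477 × 10^-3;  mass: 23.95x + 40.00y = 0.2312
Solving, x = 6.721 × 10^-3 mol, y = 1.756 × 10^-3 mol
mass of LiOH = 6.721 × 10^-3 × 23.95 = 0.1610 g
% LiOH = 0.1610 / 0.2312 × 100 = 69.62 %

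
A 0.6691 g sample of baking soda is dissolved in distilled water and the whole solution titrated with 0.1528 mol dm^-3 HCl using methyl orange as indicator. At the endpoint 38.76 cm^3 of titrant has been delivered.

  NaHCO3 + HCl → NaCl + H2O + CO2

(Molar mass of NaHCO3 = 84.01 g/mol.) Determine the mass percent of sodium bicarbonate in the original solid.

n(HCl) = 0.03876 L × 0.1528 mol/L = 5.923 × 10^-3 mol
n(NaHCO3) = 5.923 × 10^-3 mol (1:1 ratio)
mass of NaHCO3 = 5.923 × 10^-3 × 84.01 g/mol = 0.4976 g
% NaHCO3 = 0.4976 / 0.6691 × 100 = 74.36 %

74.36 %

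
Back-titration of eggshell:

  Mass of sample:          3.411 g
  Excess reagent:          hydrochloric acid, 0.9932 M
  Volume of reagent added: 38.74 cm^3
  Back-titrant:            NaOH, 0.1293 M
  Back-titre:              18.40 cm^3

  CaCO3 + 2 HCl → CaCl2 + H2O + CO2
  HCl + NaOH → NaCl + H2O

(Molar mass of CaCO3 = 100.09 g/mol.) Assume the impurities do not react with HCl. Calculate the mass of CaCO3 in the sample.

1.806 g

n(HCl) added = 0.03874 × 0.9932 = 0.03848 mol
n(NaOH) used in back-titration = 0.01840 × 0.1293 = 2.379 × 10^-3 mol
n(HCl) left over = 2.379 × 10^-3 mol (1:1 ratio)
n(HCl) consumed by analyte = 0.03848 − 2.379 × 10^-3 = 0.03610 mol
From the 1:2 ratio, n(CaCO3) = 1/2 × 0.03610 = 0.01805 mol
mass of CaCO3 = 0.01805 × 100.09 = 1.806 g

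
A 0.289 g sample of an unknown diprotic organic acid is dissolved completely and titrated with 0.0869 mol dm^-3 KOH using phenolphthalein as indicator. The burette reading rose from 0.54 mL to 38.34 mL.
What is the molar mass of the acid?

n(KOH) = 0.0378 L × 0.0869 mol/L = 3.28 × 10^-3 mol
From the 1:2 ratio, n(H2A) = 1/2 × 3.28 × 10^-3 = 1.64 × 10^-3 mol
M = m / n = 0.289 g / 1.64 × 10^-3 mol = 176 g/mol

176 g/mol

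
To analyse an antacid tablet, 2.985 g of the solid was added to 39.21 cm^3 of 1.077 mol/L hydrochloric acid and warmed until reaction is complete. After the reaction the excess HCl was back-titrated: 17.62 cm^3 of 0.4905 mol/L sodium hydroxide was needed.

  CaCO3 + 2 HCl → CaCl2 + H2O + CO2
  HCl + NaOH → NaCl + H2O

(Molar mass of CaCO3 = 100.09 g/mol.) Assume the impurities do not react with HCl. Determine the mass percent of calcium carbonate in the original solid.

56.31 %

n(HCl) added = 0.03921 × 1.077 = 0.04223 mol
n(NaOH) used in back-titration = 0.01762 × 0.4905 = 8.643 × 10^-3 mol
n(HCl) left over = 8.643 × 10^-3 mol (1:1 ratio)
n(HCl) consumed by analyte = 0.04223 − 8.643 × 10^-3 = 0.03359 mol
From the 1:2 ratio, n(CaCO3) = 1/2 × 0.03359 = 0.01679 mol
mass of CaCO3 = 0.01679 × 100.09 = 1.681 g
% CaCO3 = 1.681 / 2.985 × 100 = 56.31 %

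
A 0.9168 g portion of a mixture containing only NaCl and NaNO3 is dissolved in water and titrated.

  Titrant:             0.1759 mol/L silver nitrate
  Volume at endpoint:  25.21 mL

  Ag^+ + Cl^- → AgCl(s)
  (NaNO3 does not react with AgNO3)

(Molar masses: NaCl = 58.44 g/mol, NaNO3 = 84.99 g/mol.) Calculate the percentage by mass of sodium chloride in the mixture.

n(AgNO3) = 0.02521 × 0.1759 = 4.434 × 10^-3 mol
Let x = n(NaCl), y = n(NaNO3).
Titrant: 1x = 4.434 × 10^-3;  mass: 58.44x + 84.99y = 0.9168
Solving, x = 4.434 × 10^-3 mol, y = 7.738 × 10^-3 mol
mass of NaCl = 4.434 × 10^-3 × 58.44 = 0.2591 g
% NaCl = 0.2591 / 0.9168 × 100 = 28.27 %

28.27 %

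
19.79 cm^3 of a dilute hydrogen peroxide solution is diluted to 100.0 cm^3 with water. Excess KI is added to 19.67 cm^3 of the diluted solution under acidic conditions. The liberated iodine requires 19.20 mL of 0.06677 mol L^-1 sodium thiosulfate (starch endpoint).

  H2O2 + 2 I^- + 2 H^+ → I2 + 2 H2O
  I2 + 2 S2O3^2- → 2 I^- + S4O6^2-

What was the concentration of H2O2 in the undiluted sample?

n(S2O3^2-) = 0.01920 × 0.06677 = 1.282 × 10^-3 mol
n(I2) = n(S2O3^2-)/2 = 6.410 × 10^-4 mol
n(H2O2) in the aliquot = 6.410 × 10^-4 mol (1:1 ratio)
[H2O2]_dilute = 6.410 × 10^-4 / 0.01967 = 0.03259 mol/L
[H2O2]_original = 0.03259 × 100.0/19.79 = 0.1647 mol/L

0.1647 mol/L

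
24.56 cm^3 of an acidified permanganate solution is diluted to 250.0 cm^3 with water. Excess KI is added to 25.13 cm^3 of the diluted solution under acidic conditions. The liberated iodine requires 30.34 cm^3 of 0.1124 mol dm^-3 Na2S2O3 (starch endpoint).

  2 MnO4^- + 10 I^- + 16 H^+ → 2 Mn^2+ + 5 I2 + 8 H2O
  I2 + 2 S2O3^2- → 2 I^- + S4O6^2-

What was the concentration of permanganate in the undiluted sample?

n(S2O3^2-) = 0.03034 × 0.1124 = 3.410 × 10^-3 mol
n(I2) = n(S2O3^2-)/2 = 1.705 × 10^-3 mol
From the 2:5 ratio, n(MnO4^-) in the aliquot = 2/5 × 1.705 × 10^-3 = 6.820 × 10^-4 mol
[MnO4^-]_dilute = 6.820 × 10^-4 / 0.02513 = 0.02714 mol/L
[MnO4^-]_original = 0.02714 × 250.0/24.56 = 0.2763 mol/L

0.2763 mol/L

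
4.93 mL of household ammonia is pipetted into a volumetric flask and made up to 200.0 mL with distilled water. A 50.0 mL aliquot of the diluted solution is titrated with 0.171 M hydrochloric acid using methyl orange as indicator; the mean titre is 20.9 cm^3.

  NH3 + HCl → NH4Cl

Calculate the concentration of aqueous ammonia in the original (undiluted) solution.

n(HCl) = 0.0209 × 0.171 = 3.57 × 10^-3 mol
n(NH3) in the aliquot = 3.57 × 10^-3 mol (1:1 ratio)
[NH3]_dilute = 3.57 × 10^-3 / 0.0500 = 0.0715 mol/L
Dilution factor = 200.0 / 4.93 = 40.57
[NH3]_stock = 0.0715 × 40.57 = 2.90 mol/L

2.90 M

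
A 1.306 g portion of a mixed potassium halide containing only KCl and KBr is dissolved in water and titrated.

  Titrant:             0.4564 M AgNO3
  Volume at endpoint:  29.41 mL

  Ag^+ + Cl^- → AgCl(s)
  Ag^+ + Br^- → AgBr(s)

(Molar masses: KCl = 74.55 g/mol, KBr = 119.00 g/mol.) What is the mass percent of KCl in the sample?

n(AgNO3) = 0.02941 × 0.4564 = 0.01342 mol
Let x = n(KCl), y = n(KBr).
Titrant: 1x + 1y = 0.01342;  mass: 74.55x + 119.00y = 1.306
Solving, x = 6.554 × 10^-3 mol, y = 6.869 × 10^-3 mol
mass of KCl = 6.554 × 10^-3 × 74.55 = 0.4886 g
% KCl = 0.4886 / 1.306 × 100 = 37.41 %

37.41 %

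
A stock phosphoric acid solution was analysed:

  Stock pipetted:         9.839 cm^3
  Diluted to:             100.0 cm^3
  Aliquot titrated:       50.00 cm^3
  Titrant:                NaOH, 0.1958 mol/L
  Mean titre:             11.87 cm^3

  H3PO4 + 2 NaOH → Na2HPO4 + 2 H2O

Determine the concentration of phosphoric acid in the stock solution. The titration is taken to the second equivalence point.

0.2362 mol/L

n(NaOH) = 0.01187 × 0.1958 = 2.324 × 10^-3 mol
From the 1:2 ratio, n(H3PO4) in the aliquot = 1/2 × 2.324 × 10^-3 = 1.162 × 10^-3 mol
[H3PO4]_dilute = 1.162 × 10^-3 / 0.05000 = 0.02324 mol/L
Dilution factor = 100.0 / 9.839 = 10.16
[H3PO4]_stock = 0.02324 × 10.16 = 0.2362 mol/L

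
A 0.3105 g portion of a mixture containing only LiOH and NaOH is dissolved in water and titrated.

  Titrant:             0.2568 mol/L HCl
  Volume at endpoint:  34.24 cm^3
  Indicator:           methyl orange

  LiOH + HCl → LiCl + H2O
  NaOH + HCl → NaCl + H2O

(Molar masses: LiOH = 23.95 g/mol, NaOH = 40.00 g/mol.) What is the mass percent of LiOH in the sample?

n(HCl) = 0.03424 × 0.2568 = 8.793 × 10^-3 mol
Let x = n(LiOH), y = n(NaOH).
Titrant: 1x + 1y = 8.793 × 10^-3;  mass: 23.95x + 40.00y = 0.3105
Solving, x = 2.568 × 10^-3 mol, y = 6.225 × 10^-3 mol
mass of LiOH = 2.568 × 10^-3 × 23.95 = 0.06150 g
% LiOH = 0.06150 / 0.3105 × 100 = 19.81 %

19.81 %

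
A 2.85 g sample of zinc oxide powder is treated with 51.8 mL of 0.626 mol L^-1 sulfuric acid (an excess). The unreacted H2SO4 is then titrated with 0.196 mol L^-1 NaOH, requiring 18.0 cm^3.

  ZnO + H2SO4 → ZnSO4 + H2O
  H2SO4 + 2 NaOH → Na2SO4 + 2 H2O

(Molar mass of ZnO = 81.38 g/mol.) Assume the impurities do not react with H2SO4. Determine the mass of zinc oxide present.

2.50 g

n(H2SO4) added = 0.0518 × 0.626 = 0.0324 mol
n(NaOH) used in back-titration = 0.0180 × 0.196 = 3.53 × 10^-3 mol
From the 1:2 ratio, n(H2SO4) left over = 1/2 × 3.53 × 10^-3 = 1.76 × 10^-3 mol
n(H2SO4) consumed by analyte = 0.0324 − 1.76 × 10^-3 = 0.0307 mol
n(ZnO) = 0.0307 mol (1:1 ratio)
mass of ZnO = 0.0307 × 81.38 = 2.50 g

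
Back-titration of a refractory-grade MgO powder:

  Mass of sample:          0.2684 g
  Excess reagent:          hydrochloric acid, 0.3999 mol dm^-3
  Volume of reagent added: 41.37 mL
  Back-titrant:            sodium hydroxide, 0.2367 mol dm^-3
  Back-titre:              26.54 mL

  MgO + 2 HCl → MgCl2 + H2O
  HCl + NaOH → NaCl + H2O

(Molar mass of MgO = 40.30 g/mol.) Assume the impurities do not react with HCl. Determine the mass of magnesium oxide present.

0.2068 g

n(HCl) added = 0.04137 × 0.3999 = 0.01654 mol
n(NaOH) used in back-titration = 0.02654 × 0.2367 = 6.282 × 10^-3 mol
n(HCl) left over = 6.282 × 10^-3 mol (1:1 ratio)
n(HCl) consumed by analyte = 0.01654 − 6.282 × 10^-3 = 0.01026 mol
From the 1:2 ratio, n(MgO) = 1/2 × 0.01026 = 5.131 × 10^-3 mol
mass of MgO = 5.131 × 10^-3 × 40.30 = 0.2068 g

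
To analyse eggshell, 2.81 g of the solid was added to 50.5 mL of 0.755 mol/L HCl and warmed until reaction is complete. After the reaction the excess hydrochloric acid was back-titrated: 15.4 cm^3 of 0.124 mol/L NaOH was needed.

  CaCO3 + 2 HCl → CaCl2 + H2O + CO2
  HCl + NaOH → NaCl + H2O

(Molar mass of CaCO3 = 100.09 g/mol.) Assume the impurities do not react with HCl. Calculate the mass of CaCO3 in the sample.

n(HCl) added = 0.0505 × 0.755 = 0.0381 mol
n(NaOH) used in back-titration = 0.0154 × 0.124 = 1.91 × 10^-3 mol
n(HCl) left over = 1.91 × 10^-3 mol (1:1 ratio)
n(HCl) consumed by analyte = 0.0381 − 1.91 × 10^-3 = 0.0362 mol
From the 1:2 ratio, n(CaCO3) = 1/2 × 0.0362 = 0.0181 mol
mass of CaCO3 = 0.0181 × 100.09 = 1.81 g

1.81 g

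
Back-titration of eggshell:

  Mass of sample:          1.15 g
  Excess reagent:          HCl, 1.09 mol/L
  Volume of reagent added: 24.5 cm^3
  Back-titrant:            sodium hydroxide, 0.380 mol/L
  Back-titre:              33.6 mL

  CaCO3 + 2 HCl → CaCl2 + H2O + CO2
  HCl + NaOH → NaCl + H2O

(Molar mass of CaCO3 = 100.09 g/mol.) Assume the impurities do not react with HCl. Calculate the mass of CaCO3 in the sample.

n(HCl) added = 0.0245 × 1.09 = 0.0267 mol
n(NaOH) used in back-titration = 0.0336 × 0.380 = 0.0128 mol
n(HCl) left over = 0.0128 mol (1:1 ratio)
n(HCl) consumed by analyte = 0.0267 − 0.0128 = 0.0139 mol
From the 1:2 ratio, n(CaCO3) = 1/2 × 0.0139 = 6.97 × 10^-3 mol
mass of CaCO3 = 6.97 × 10^-3 × 100.09 = 0.697 g

0.697 g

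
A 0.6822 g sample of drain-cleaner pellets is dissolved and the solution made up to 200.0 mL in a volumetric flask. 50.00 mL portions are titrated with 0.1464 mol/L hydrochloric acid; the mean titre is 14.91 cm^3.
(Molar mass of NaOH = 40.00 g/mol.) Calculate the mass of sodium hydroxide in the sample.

NaOH + HCl → NaCl + H2O
n(HCl) per titration = 0.01491 × 0.1464 = 2.183 × 10^-3 mol
n(NaOH) in each aliquot = 2.183 × 10^-3 mol (1:1 ratio)
n(NaOH) in the whole flask = 2.183 × 10^-3 × 200.0/50.00 = 8.731 × 10^-3 mol
mass of NaOH = 8.731 × 10^-3 × 40.00 = 0.3493 g

0.3493 g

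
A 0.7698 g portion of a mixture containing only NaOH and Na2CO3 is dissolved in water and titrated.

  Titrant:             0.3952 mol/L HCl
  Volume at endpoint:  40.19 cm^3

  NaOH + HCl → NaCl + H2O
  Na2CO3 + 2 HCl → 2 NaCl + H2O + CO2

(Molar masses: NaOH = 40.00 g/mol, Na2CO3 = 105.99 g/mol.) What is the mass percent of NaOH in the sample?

n(HCl) = 0.04019 × 0.3952 = 0.01588 mol
Let x = n(NaOH), y = n(Na2CO3).
Titrant: 1x + 2y = 0.01588;  mass: 40.00x + 105.99y = 0.7698
Solving, x = 5.535 × 10^-3 mol, y = 5.174 × 10^-3 mol
mass of NaOH = 5.535 × 10^-3 × 40.00 = 0.2214 g
% NaOH = 0.2214 / 0.7698 × 100 = 28.76 %

28.76 %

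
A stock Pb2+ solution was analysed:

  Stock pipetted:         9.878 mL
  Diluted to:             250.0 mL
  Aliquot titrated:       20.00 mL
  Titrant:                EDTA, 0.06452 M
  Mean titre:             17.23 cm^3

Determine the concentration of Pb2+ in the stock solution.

Pb^2+ + EDTA^4- → [Pb(EDTA)]^2-
n(EDTA) = 0.01723 × 0.06452 = 1.112 × 10^-3 mol
n(Pb2+) in the aliquot = 1.112 × 10^-3 mol (1:1 ratio)
[Pb2+]_dilute = 1.112 × 10^-3 / 0.02000 = 0.05558 mol/L
Dilution factor = 250.0 / 9.878 = 25.31
[Pb2+]_stock = 0.05558 × 25.31 = 1.407 mol/L

1.407 M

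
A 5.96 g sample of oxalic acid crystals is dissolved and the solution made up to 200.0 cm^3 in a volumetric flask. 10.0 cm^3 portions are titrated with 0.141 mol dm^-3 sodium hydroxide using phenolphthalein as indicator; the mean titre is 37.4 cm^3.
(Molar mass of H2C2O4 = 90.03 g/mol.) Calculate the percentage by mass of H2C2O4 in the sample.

79.7 %

H2C2O4 + 2 NaOH → Na2C2O4 + 2 H2O
n(NaOH) per titration = 0.0374 × 0.141 = 5.27 × 10^-3 mol
From the 1:2 ratio, n(H2C2O4) in each aliquot = 1/2 × 5.27 × 10^-3 = 2.64 × 10^-3 mol
n(H2C2O4) in the whole flask = 2.64 × 10^-3 × 200.0/10.0 = 0.0527 mol
mass of H2C2O4 = 0.0527 × 90.03 = 4.75 g
% H2C2O4 = 4.75 / 5.96 × 100 = 79.7 %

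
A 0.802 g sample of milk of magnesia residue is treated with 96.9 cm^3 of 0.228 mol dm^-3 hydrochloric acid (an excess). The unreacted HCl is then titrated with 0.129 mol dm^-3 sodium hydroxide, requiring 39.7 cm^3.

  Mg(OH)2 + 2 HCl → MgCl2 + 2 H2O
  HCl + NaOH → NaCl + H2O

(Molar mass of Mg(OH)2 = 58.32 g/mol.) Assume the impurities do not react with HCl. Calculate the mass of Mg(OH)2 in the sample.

0.495 g

n(HCl) added = 0.0969 × 0.228 = 0.0221 mol
n(NaOH) used in back-titration = 0.0397 × 0.129 = 5.12 × 10^-3 mol
n(HCl) left over = 5.12 × 10^-3 mol (1:1 ratio)
n(HCl) consumed by analyte = 0.0221 − 5.12 × 10^-3 = 0.0170 mol
From the 1:2 ratio, n(Mg(OH)2) = 1/2 × 0.0170 = 8.49 × 10^-3 mol
mass of Mg(OH)2 = 8.49 × 10^-3 × 58.32 = 0.495 g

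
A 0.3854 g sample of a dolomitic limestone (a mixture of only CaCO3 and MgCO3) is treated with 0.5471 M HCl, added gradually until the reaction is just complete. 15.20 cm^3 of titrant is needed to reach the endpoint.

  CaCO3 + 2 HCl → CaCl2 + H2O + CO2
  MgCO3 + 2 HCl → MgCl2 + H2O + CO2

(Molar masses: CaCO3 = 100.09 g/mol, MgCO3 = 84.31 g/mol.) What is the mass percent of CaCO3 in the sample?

n(HCl) = 0.01520 × 0.5471 = 8.316 × 10^-3 mol
Let x = n(CaCO3), y = n(MgCO3).
Titrant: 2x + 2y = 8.316 × 10^-3;  mass: 100.09x + 84.31y = 0.3854
Solving, x = 2.208 × 10^-3 mol, y = 1.950 × 10^-3 mol
mass of CaCO3 = 2.208 × 10^-3 × 100.09 = 0.2210 g
% CaCO3 = 0.2210 / 0.3854 × 100 = 57.34 %

57.34 %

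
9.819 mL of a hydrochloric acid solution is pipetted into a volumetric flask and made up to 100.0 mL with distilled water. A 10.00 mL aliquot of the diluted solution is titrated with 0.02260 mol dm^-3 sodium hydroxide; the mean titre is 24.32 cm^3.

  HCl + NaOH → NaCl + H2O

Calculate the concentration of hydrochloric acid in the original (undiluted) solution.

0.5598 mol/L

n(NaOH) = 0.02432 × 0.02260 = 5.496 × 10^-4 mol
n(HCl) in the aliquot = 5.496 × 10^-4 mol (1:1 ratio)
[HCl]_dilute = 5.496 × 10^-4 / 0.01000 = 0.05496 mol/L
Dilution factor = 100.0 / 9.819 = 10.18
[HCl]_stock = 0.05496 × 10.18 = 0.5598 mol/L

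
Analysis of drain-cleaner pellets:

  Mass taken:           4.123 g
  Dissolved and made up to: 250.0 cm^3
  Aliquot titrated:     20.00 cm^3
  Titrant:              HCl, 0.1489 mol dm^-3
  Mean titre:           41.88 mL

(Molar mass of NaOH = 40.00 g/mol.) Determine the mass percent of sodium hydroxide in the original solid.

NaOH + HCl → NaCl + H2O
n(HCl) per titration = 0.04188 × 0.1489 = 6.236 × 10^-3 mol
n(NaOH) in each aliquot = 6.236 × 10^-3 mol (1:1 ratio)
n(NaOH) in the whole flask = 6.236 × 10^-3 × 250.0/20.00 = 0.07795 mol
mass of NaOH = 0.07795 × 40.00 = 3.118 g
% NaOH = 3.118 / 4.123 × 100 = 75.62 %

75.62 %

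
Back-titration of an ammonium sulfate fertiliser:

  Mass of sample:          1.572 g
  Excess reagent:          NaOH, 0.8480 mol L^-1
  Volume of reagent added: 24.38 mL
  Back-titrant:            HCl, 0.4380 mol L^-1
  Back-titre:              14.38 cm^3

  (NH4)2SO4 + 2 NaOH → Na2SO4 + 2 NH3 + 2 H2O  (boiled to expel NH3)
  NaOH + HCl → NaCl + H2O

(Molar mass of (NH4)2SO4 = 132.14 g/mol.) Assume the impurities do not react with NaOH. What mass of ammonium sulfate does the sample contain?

0.9498 g

n(NaOH) added = 0.02438 × 0.8480 = 0.02067 mol
n(HCl) used in back-titration = 0.01438 × 0.4380 = 6.298 × 10^-3 mol
n(NaOH) left over = 6.298 × 10^-3 mol (1:1 ratio)
n(NaOH) consumed by analyte = 0.02067 − 6.298 × 10^-3 = 0.01438 mol
From the 1:2 ratio, n((NH4)2SO4) = 1/2 × 0.01438 = 7.188 × 10^-3 mol
mass of (NH4)2SO4 = 7.188 × 10^-3 × 132.14 = 0.9498 g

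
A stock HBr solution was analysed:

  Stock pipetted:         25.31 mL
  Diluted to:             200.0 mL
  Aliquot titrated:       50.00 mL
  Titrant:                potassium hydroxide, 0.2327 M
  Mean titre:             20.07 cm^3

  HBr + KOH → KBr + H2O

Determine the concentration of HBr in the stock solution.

n(KOH) = 0.02007 × 0.2327 = 4.670 × 10^-3 mol
n(HBr) in the aliquot = 4.670 × 10^-3 mol (1:1 ratio)
[HBr]_dilute = 4.670 × 10^-3 / 0.05000 = 0.09341 mol/L
Dilution factor = 200.0 / 25.31 = 7.902
[HBr]_stock = 0.09341 × 7.902 = 0.7381 mol/L

0.7381 M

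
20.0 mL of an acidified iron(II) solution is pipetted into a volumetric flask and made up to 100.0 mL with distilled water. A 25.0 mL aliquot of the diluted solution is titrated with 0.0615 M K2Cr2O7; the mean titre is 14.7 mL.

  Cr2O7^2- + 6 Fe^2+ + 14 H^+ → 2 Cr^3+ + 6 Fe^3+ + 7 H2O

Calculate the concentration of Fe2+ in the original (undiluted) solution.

1.08 M

n(K2Cr2O7) = 0.0147 × 0.0615 = 9.04 × 10^-4 mol
From the 6:1 ratio, n(Fe2+) in the aliquot = 6/1 × 9.04 × 10^-4 = 5.42 × 10^-3 mol
[Fe2+]_dilute = 5.42 × 10^-3 / 0.0250 = 0.217 mol/L
Dilution factor = 100.0 / 20.0 = 5.000
[Fe2+]_stock = 0.217 × 5.000 = 1.08 mol/L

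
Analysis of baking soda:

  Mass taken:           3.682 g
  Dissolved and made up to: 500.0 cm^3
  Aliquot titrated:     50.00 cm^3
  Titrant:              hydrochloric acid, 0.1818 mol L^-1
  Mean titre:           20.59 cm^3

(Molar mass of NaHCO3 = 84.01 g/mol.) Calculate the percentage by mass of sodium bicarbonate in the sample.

85.41 %

NaHCO3 + HCl → NaCl + H2O + CO2
n(HCl) per titration = 0.02059 × 0.1818 = 3.743 × 10^-3 mol
n(NaHCO3) in each aliquot = 3.743 × 10^-3 mol (1:1 ratio)
n(NaHCO3) in the whole flask = 3.743 × 10^-3 × 500.0/50.00 = 0.03743 mol
mass of NaHCO3 = 0.03743 × 84.01 = 3.145 g
% NaHCO3 = 3.145 / 3.682 × 100 = 85.41 %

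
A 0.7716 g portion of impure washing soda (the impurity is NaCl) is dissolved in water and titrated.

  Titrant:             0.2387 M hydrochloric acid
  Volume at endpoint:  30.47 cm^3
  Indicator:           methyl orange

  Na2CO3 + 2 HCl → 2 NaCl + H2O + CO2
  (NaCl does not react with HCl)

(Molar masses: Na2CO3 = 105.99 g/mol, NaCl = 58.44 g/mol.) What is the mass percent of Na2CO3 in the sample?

n(HCl) = 0.03047 × 0.2387 = 7.273 × 10^-3 mol
Let x = n(Na2CO3), y = n(NaCl).
Titrant: 2x = 7.273 × 10^-3;  mass: 105.99x + 58.44y = 0.7716
Solving, x = 3.637 × 10^-3 mol, y = 6.608 × 10^-3 mol
mass of Na2CO3 = 3.637 × 10^-3 × 105.99 = 0.3854 g
% Na2CO3 = 0.3854 / 0.7716 × 100 = 49.95 %

49.95 %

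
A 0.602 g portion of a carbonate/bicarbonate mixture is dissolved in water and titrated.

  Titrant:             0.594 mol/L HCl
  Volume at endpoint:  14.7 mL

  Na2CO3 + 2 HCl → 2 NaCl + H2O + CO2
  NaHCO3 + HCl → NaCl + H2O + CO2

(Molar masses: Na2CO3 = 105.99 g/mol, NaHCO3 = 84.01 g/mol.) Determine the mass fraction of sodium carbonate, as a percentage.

n(HCl) = 0.0147 × 0.594 = 8.73 × 10^-3 mol
Let x = n(Na2CO3), y = n(NaHCO3).
Titrant: 2x + 1y = 8.73 × 10^-3;  mass: 105.99x + 84.01y = 0.602
Solving, x = 2.12 × 10^-3 mol, y = 4.49 × 10^-3 mol
mass of Na2CO3 = 2.12 × 10^-3 × 105.99 = 0.225 g
% Na2CO3 = 0.225 / 0.602 × 100 = 37.3 %

37.3 %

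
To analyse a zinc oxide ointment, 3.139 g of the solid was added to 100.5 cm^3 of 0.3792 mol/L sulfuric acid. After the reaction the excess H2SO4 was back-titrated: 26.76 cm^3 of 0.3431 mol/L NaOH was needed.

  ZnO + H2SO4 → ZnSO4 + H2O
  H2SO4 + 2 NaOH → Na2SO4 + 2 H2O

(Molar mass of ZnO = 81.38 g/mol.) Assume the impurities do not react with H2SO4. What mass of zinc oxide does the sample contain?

2.728 g

n(H2SO4) added = 0.1005 × 0.3792 = 0.03811 mol
n(NaOH) used in back-titration = 0.02676 × 0.3431 = 9.181 × 10^-3 mol
From the 1:2 ratio, n(H2SO4) left over = 1/2 × 9.181 × 10^-3 = 4.591 × 10^-3 mol
n(H2SO4) consumed by analyte = 0.03811 − 4.591 × 10^-3 = 0.03352 mol
n(ZnO) = 0.03352 mol (1:1 ratio)
mass of ZnO = 0.03352 × 81.38 = 2.728 g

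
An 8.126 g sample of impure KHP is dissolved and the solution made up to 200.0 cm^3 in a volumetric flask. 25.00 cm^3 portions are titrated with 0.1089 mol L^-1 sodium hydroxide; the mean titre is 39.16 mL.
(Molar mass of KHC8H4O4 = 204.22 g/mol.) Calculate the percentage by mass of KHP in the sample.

KHC8H4O4 + NaOH → KNaC8H4O4 + H2O
n(NaOH) per titration = 0.03916 × 0.1089 = 4.265 × 10^-3 mol
n(KHC8H4O4) in each aliquot = 4.265 × 10^-3 mol (1:1 ratio)
n(KHC8H4O4) in the whole flask = 4.265 × 10^-3 × 200.0/25.00 = 0.03412 mol
mass of KHC8H4O4 = 0.03412 × 204.22 = 6.967 g
% KHC8H4O4 = 6.967 / 8.126 × 100 = 85.74 %

85.74 %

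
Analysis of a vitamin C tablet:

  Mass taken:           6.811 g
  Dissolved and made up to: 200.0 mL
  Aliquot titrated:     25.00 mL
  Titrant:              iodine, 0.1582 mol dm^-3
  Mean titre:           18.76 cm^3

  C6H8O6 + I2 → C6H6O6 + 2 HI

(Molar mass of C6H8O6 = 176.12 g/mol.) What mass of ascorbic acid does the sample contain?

4.182 g

n(I2) per titration = 0.01876 × 0.1582 = 2.968 × 10^-3 mol
n(C6H8O6) in each aliquot = 2.968 × 10^-3 mol (1:1 ratio)
n(C6H8O6) in the whole flask = 2.968 × 10^-3 × 200.0/25.00 = 0.02374 mol
mass of C6H8O6 = 0.02374 × 176.12 = 4.182 g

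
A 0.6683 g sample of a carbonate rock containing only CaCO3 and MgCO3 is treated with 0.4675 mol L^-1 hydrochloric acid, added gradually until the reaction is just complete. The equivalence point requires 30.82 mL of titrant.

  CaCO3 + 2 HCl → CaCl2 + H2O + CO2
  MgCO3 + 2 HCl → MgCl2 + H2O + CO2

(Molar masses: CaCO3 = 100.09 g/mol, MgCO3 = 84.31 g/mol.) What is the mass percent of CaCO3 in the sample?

57.82 %

n(HCl) = 0.03082 × 0.4675 = 0.01441 mol
Let x = n(CaCO3), y = n(MgCO3).
Titrant: 2x + 2y = 0.01441;  mass: 100.09x + 84.31y = 0.6683
Solving, x = 3.860 × 10^-3 mol, y = 3.344 × 10^-3 mol
mass of CaCO3 = 3.860 × 10^-3 × 100.09 = 0.3864 g
% CaCO3 = 0.3864 / 0.6683 × 100 = 57.82 %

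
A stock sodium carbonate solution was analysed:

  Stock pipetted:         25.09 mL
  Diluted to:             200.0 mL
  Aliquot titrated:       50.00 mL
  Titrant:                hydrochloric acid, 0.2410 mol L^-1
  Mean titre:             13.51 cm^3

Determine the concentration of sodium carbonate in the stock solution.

0.2595 mol/L

Na2CO3 + 2 HCl → 2 NaCl + H2O + CO2
n(HCl) = 0.01351 × 0.2410 = 3.256 × 10^-3 mol
From the 1:2 ratio, n(Na2CO3) in the aliquot = 1/2 × 3.256 × 10^-3 = 1.628 × 10^-3 mol
[Na2CO3]_dilute = 1.628 × 10^-3 / 0.05000 = 0.03256 mol/L
Dilution factor = 200.0 / 25.09 = 7.971
[Na2CO3]_stock = 0.03256 × 7.971 = 0.2595 mol/L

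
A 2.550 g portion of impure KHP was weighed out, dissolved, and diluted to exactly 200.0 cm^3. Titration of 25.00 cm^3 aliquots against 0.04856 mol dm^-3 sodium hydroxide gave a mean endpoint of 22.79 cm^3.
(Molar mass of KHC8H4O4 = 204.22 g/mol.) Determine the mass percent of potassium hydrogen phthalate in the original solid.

70.90 %

KHC8H4O4 + NaOH → KNaC8H4O4 + H2O
n(NaOH) per titration = 0.02279 × 0.04856 = 1.107 × 10^-3 mol
n(KHC8H4O4) in each aliquot = 1.107 × 10^-3 mol (1:1 ratio)
n(KHC8H4O4) in the whole flask = 1.107 × 10^-3 × 200.0/25.00 = 8.853 × 10^-3 mol
mass of KHC8H4O4 = 8.853 × 10^-3 × 204.22 = 1.808 g
% KHC8H4O4 = 1.808 / 2.550 × 100 = 70.90 %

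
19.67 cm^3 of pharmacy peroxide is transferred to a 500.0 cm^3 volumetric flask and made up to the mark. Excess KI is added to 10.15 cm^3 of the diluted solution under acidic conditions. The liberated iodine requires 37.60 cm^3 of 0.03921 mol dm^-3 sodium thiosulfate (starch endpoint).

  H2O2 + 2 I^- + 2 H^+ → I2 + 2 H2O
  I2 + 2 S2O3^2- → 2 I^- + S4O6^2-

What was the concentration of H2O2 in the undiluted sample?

1.846 mol/L

n(S2O3^2-) = 0.03760 × 0.03921 = 1.474 × 10^-3 mol
n(I2) = n(S2O3^2-)/2 = 7.371 × 10^-4 mol
n(H2O2) in the aliquot = 7.371 × 10^-4 mol (1:1 ratio)
[H2O2]_dilute = 7.371 × 10^-4 / 0.01015 = 0.07263 mol/L
[H2O2]_original = 0.07263 × 500.0/19.67 = 1.846 mol/L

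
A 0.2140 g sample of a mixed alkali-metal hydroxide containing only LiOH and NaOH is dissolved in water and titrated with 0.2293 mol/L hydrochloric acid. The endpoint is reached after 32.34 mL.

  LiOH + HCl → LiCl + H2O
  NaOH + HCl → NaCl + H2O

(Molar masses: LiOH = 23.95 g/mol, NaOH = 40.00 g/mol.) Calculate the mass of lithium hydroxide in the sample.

n(HCl) = 0.03234 × 0.2293 = 7.416 × 10^-3 mol
Let x = n(LiOH), y = n(NaOH).
Titrant: 1x + 1y = 7.416 × 10^-3;  mass: 23.95x + 40.00y = 0.2140
Solving, x = 5.148 × 10^-3 mol, y = 2.268 × 10^-3 mol
mass of LiOH = 5.148 × 10^-3 × 23.95 = 0.1233 g

0.1233 g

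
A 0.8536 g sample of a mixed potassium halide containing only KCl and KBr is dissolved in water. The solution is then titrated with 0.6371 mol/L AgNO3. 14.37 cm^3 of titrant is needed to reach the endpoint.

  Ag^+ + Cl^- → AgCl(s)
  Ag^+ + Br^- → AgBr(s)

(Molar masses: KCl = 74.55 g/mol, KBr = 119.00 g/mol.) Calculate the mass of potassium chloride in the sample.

n(AgNO3) = 0.01437 × 0.6371 = 9.155 × 10^-3 mol
Let x = n(KCl), y = n(KBr).
Titrant: 1x + 1y = 9.155 × 10^-3;  mass: 74.55x + 119.00y = 0.8536
Solving, x = 5.306 × 10^-3 mol, y = 3.849 × 10^-3 mol
mass of KCl = 5.306 × 10^-3 × 74.55 = 0.3956 g

0.3956 g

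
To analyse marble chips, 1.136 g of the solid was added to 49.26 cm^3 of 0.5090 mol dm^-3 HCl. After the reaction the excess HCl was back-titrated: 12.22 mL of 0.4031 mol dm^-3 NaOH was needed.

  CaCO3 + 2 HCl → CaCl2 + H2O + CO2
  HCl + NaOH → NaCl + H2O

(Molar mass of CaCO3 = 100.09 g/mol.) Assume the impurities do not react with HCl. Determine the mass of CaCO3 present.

1.008 g

n(HCl) added = 0.04926 × 0.5090 = 0.02507 mol
n(NaOH) used in back-titration = 0.01222 × 0.4031 = 4.926 × 10^-3 mol
n(HCl) left over = 4.926 × 10^-3 mol (1:1 ratio)
n(HCl) consumed by analyte = 0.02507 − 4.926 × 10^-3 = 0.02015 mol
From the 1:2 ratio, n(CaCO3) = 1/2 × 0.02015 = 0.01007 mol
mass of CaCO3 = 0.01007 × 100.09 = 1.008 g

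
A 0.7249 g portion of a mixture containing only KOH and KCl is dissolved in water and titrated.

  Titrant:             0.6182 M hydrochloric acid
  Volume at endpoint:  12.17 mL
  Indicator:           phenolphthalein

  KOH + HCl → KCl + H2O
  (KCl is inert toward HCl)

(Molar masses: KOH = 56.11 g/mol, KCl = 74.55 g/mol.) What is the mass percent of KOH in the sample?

58.23 %

n(HCl) = 0.01217 × 0.6182 = 7.523 × 10^-3 mol
Let x = n(KOH), y = n(KCl).
Titrant: 1x = 7.523 × 10^-3;  mass: 56.11x + 74.55y = 0.7249
Solving, x = 7.523 × 10^-3 mol, y = 4.061 × 10^-3 mol
mass of KOH = 7.523 × 10^-3 × 56.11 = 0.4221 g
% KOH = 0.4221 / 0.7249 × 100 = 58.23 %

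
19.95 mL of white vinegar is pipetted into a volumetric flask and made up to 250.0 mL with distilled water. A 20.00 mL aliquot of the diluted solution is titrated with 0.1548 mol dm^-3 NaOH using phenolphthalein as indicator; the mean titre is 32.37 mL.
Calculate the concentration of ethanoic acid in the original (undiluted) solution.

CH3COOH + NaOH → CH3COONa + H2O
n(NaOH) = 0.03237 × 0.1548 = 5.011 × 10^-3 mol
n(CH3COOH) in the aliquot = 5.011 × 10^-3 mol (1:1 ratio)
[CH3COOH]_dilute = 5.011 × 10^-3 / 0.02000 = 0.2505 mol/L
Dilution factor = 250.0 / 19.95 = 12.53
[CH3COOH]_stock = 0.2505 × 12.53 = 3.140 mol/L

3.140 mol/L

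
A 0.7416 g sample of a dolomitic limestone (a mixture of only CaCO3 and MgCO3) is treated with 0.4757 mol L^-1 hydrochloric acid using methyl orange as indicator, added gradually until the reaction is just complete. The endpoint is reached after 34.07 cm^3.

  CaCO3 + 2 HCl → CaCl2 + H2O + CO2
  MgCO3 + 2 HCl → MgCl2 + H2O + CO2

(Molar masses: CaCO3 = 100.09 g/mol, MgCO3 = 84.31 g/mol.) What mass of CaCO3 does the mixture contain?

0.3704 g

n(HCl) = 0.03407 × 0.4757 = 0.01621 mol
Let x = n(CaCO3), y = n(MgCO3).
Titrant: 2x + 2y = 0.01621;  mass: 100.09x + 84.31y = 0.7416
Solving, x = 3.700 × 10^-3 mol, y = 4.403 × 10^-3 mol
mass of CaCO3 = 3.700 × 10^-3 × 100.09 = 0.3704 g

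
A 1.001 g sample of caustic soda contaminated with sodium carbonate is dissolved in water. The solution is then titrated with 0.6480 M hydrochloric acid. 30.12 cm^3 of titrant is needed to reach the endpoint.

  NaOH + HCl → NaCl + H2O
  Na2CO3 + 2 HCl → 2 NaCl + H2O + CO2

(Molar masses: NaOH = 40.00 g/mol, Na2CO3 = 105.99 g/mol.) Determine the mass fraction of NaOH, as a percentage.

10.25 %

n(HCl) = 0.03012 × 0.6480 = 0.01952 mol
Let x = n(NaOH), y = n(Na2CO3).
Titrant: 1x + 2y = 0.01952;  mass: 40.00x + 105.99y = 1.001
Solving, x = 2.566 × 10^-3 mol, y = 8.476 × 10^-3 mol
mass of NaOH = 2.566 × 10^-3 × 40.00 = 0.1026 g
% NaOH = 0.1026 / 1.001 × 100 = 10.25 %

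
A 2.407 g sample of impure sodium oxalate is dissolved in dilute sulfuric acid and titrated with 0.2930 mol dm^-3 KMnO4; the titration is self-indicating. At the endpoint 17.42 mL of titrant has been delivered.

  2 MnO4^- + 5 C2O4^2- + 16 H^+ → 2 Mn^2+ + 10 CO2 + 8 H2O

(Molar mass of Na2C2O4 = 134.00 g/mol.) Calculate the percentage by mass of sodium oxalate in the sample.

71.04 %

n(KMnO4) = 0.01742 L × 0.2930 mol/L = 5.104 × 10^-3 mol
From the 5:2 ratio, n(Na2C2O4) = 5/2 × 5.104 × 10^-3 = 0.01276 mol
mass of Na2C2O4 = 0.01276 × 134.00 g/mol = 1.710 g
% Na2C2O4 = 1.710 / 2.407 × 100 = 71.04 %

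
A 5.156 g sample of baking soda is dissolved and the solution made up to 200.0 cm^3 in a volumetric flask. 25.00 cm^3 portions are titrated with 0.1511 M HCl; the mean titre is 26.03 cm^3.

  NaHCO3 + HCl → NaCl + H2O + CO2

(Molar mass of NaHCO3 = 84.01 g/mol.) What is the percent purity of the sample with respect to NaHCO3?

n(HCl) per titration = 0.02603 × 0.1511 = 3.933 × 10^-3 mol
n(NaHCO3) in each aliquot = 3.933 × 10^-3 mol (1:1 ratio)
n(NaHCO3) in the whole flask = 3.933 × 10^-3 × 200.0/25.00 = 0.03147 mol
mass of NaHCO3 = 0.03147 × 84.01 = 2.643 g
% NaHCO3 = 2.643 / 5.156 × 100 = 51.27 %

51.27 %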